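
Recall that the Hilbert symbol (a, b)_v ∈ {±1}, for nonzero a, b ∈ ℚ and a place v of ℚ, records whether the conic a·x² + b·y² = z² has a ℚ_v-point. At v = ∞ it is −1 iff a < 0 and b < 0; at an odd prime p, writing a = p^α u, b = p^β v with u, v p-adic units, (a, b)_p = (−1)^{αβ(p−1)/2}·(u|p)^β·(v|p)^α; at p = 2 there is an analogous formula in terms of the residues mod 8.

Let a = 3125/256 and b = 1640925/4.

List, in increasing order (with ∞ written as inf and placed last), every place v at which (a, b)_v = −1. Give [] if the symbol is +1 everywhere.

[3, 5, 13, 17]

(a, b) ≡ (5, 7293) mod (ℚ^×)²; places V = {2, 3, 5, 11, 13, 17, ∞}.
(a,b)_17: α=0, u≡14; β=1, v≡4 (mod 17); (14|17)=-1, (4|17)=+1; sign (−1)^0·-1^1·+1^0 = -1.
(a,b)_3: α=0, u≡2; β=3, v≡1 (mod 3); (2|3)=-1, (1|3)=+1; sign (−1)^0·-1^3·+1^0 = -1.
(a,b)_∞: sgn(5)=+, sgn(7293)=+, so +1.
(a,b)_11: α=0, u≡4; β=1, v≡1 (mod 11); (4|11)=+1, (1|11)=+1; sign (−1)^0·+1^1·+1^0 = +1.
(a,b)_5: α=5, u≡1; β=2, v≡3 (mod 5); (1|5)=+1, (3|5)=-1; sign (−1)^0·+1^2·-1^5 = -1.
(a,b)_13: α=0, u≡2; β=1, v≡2 (mod 13); (2|13)=-1, (2|13)=-1; sign (−1)^0·-1^1·-1^0 = -1.
(a,b)_2: α=-8, β=-2; u≡5, v≡5 (mod 8); ε(u)ε(v)=0·0, αω(v)=-8·1, βω(u)=-2·1; sum ≡ 0  ⇒  +1.
Ram(5, 7293) = {3, 5, 13, 17}; no ℚ_3-point on the conic.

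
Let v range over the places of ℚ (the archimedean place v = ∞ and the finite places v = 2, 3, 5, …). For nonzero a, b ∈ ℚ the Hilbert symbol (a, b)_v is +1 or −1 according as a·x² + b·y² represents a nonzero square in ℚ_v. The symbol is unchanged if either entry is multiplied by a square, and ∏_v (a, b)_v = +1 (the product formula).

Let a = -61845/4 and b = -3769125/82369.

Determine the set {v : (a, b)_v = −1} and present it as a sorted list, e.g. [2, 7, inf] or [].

(a, b) ≡ (-61845, -285) mod (ℚ^×)²; places V = {2, 3, 5, 7, 19, 23, 31, 41, ∞}.
(a,b)_7: α=1, u≡5; β=-2, v≡4 (mod 7); (5|7)=-1, (4|7)=+1; sign (−1)^0·-1^-2·+1^1 = +1.
(a,b)_∞: sgn(-61845)=−, sgn(-285)=−, so -1.
(a,b)_31: α=1, u≡5; β=0, v≡5 (mod 31); (5|31)=+1, (5|31)=+1; sign (−1)^0·+1^0·+1^1 = +1.
(a,b)_2: α=-2, β=0; u≡3, v≡3 (mod 8); ε(u)ε(v)=1·1, αω(v)=-2·1, βω(u)=0·1; sum ≡ 1  ⇒  -1.
(a,b)_23: α=0, u≡12; β=2, v≡20 (mod 23); (12|23)=+1, (20|23)=-1; sign (−1)^0·+1^2·-1^0 = +1.
(a,b)_41: α=0, u≡6; β=-2, v≡16 (mod 41); (6|41)=-1, (16|41)=+1; sign (−1)^0·-1^-2·+1^0 = +1.
(a,b)_19: α=1, u≡8; β=1, v≡1 (mod 19); (8|19)=-1, (1|19)=+1; sign (−1)^1·-1^1·+1^1 = +1.
(a,b)_3: α=1, u≡1; β=1, v≡1 (mod 3); (1|3)=+1, (1|3)=+1; sign (−1)^1·+1^1·+1^1 = -1.
(a,b)_5: α=1, u≡4; β=3, v≡3 (mod 5); (4|5)=+1, (3|5)=-1; sign (−1)^0·+1^3·-1^1 = -1.
(-61845, -285 / ℚ) ramifies at {2, 3, 5, ∞}: a division algebra.

[2, 3, 5, inf]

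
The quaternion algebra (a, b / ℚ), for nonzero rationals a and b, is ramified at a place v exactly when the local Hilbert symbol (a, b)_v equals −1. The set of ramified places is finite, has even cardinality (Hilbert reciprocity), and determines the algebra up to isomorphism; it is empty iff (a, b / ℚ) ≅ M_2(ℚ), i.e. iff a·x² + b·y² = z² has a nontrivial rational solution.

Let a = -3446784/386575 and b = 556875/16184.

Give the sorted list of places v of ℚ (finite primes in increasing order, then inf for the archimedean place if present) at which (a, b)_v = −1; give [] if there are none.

[7, 11]

(a, b) ≡ (-2618, 154) mod (ℚ^×)²; places V = {2, 3, 5, 7, 11, 17, 47, ∞}.
(a,b)_47: α=-2, u≡3; β=0, v≡10 (mod 47); (3|47)=+1, (10|47)=-1; sign (−1)^0·+1^0·-1^-2 = +1.
(a,b)_7: α=-1, u≡1; β=-1, v≡2 (mod 7); (1|7)=+1, (2|7)=+1; sign (−1)^1·+1^-1·+1^-1 = -1.
(a,b)_5: α=-2, u≡2; β=4, v≡4 (mod 5); (2|5)=-1, (4|5)=+1; sign (−1)^0·-1^4·+1^-2 = +1.
(a,b)_3: α=2, u≡1; β=4, v≡1 (mod 3); (1|3)=+1, (1|3)=+1; sign (−1)^0·+1^4·+1^2 = +1.
(a,b)_17: α=1, u≡2; β=-2, v≡8 (mod 17); (2|17)=+1, (8|17)=+1; sign (−1)^0·+1^-2·+1^1 = +1.
(a,b)_2: α=11, β=-3; u≡3, v≡5 (mod 8); ε(u)ε(v)=1·0, αω(v)=11·1, βω(u)=-3·1; sum ≡ 0  ⇒  +1.
(a,b)_11: α=1, u≡1; β=1, v≡1 (mod 11); (1|11)=+1, (1|11)=+1; sign (−1)^1·+1^1·+1^1 = -1.
(a,b)_∞: sgn(-2618)=−, sgn(154)=+, so +1.
Ram(-2618, 154) = {7, 11}; no ℚ_7-point on the conic.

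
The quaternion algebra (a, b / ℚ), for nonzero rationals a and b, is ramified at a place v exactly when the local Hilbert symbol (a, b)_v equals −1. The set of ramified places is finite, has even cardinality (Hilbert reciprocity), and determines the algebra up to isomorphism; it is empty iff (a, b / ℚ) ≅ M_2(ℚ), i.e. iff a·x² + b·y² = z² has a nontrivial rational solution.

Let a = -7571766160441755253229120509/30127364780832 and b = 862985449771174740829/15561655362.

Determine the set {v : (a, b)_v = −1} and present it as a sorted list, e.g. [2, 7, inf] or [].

Mod squares: a ≡ -71162, b ≡ 9338. Check v ∈ {∞, 2, 3, 7, 11, 13, 17, 23, 29, 37}.
v=37: a=37^6·(≡30), b=37^4·(≡29) mod 37; (30|37)=+1, (29|37)=-1; (−1)^{6·4·18}·(+1)^4·(-1)^6 = +1.
v=23: a=23^1·(≡5), b=23^1·(≡5) mod 23; (5|23)=-1, (5|23)=-1; (−1)^{1·1·11}·(-1)^1·(-1)^1 = -1.
v=17: a=17^3·(≡16), b=17^2·(≡10) mod 17; (16|17)=+1, (10|17)=-1; (−1)^{3·2·8}·(+1)^2·(-1)^3 = -1.
v=2: v_2(a)=-5, v_2(b)=-1; units ≡ 3, 5 (mod 8); ε·ε+αω+βω = 1·0+-5·1+-1·1 ≡ 0  ⇒  (a,b)_2 = +1.
v=7: a=7^5·(≡3), b=7^5·(≡1) mod 7; (3|7)=-1, (1|7)=+1; (−1)^{5·5·3}·(-1)^5·(+1)^5 = +1.
v=29: a=29^4·(≡28), b=29^3·(≡19) mod 29; (28|29)=+1, (19|29)=-1; (−1)^{4·3·14}·(+1)^3·(-1)^4 = +1.
v=∞: -71162 < 0 and 9338 > 0  ⇒  (a,b)_∞ = +1.
v=11: a=11^-6·(≡6), b=11^-4·(≡7) mod 11; (6|11)=-1, (7|11)=-1; (−1)^{-6·-4·5}·(-1)^-4·(-1)^-6 = +1.
v=13: a=13^3·(≡3), b=13^2·(≡9) mod 13; (3|13)=+1, (9|13)=+1; (−1)^{3·2·6}·(+1)^2·(+1)^3 = +1.
v=3: a=3^-12·(≡1), b=3^-12·(≡2) mod 3; (1|3)=+1, (2|3)=-1; (−1)^{-12·-12·1}·(+1)^-12·(-1)^-12 = +1.
|Ram(-71162, 9338)| = 2, even; anisotropic at {17, 23}.

[17, 23]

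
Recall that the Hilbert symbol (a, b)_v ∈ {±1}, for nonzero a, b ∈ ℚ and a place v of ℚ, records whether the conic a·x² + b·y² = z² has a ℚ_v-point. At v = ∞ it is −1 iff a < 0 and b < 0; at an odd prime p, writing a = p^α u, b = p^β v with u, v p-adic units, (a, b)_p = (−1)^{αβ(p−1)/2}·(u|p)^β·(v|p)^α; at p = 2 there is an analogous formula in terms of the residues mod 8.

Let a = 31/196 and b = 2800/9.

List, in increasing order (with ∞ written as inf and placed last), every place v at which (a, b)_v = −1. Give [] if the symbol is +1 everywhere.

Mod squares: a ≡ 31, b ≡ 7. Check v ∈ {∞, 2, 3, 5, 7, 31}.
v=7: a=7^-2·(≡6), b=7^1·(≡4) mod 7; (6|7)=-1, (4|7)=+1; (−1)^{-2·1·3}·(-1)^1·(+1)^-2 = -1.
v=∞: 31 > 0 and 7 > 0  ⇒  (a,b)_∞ = +1.
v=5: a=5^0·(≡1), b=5^2·(≡3) mod 5; (1|5)=+1, (3|5)=-1; (−1)^{0·2·2}·(+1)^2·(-1)^0 = +1.
v=31: a=31^1·(≡28), b=31^0·(≡8) mod 31; (28|31)=+1, (8|31)=+1; (−1)^{1·0·15}·(+1)^0·(+1)^1 = +1.
v=2: v_2(a)=-2, v_2(b)=4; units ≡ 7, 7 (mod 8); ε·ε+αω+βω = 1·1+-2·0+4·0 ≡ 1  ⇒  (a,b)_2 = -1.
v=3: a=3^0·(≡1), b=3^-2·(≡1) mod 3; (1|3)=+1, (1|3)=+1; (−1)^{0·-2·1}·(+1)^-2·(+1)^0 = +1.
(31, 7 / ℚ) ramifies at {2, 7}: a division algebra.

[2, 7]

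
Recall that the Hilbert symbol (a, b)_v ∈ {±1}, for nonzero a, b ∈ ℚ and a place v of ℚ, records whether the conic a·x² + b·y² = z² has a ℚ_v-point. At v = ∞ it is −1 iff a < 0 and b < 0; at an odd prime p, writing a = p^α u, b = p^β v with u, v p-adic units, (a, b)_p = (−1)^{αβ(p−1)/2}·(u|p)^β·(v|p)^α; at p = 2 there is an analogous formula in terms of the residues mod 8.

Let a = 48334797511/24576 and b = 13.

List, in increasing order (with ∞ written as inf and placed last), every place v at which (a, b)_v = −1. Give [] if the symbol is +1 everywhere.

Mod squares: a ≡ 14586, b ≡ 13. Check v ∈ {∞, 2, 3, 7, 11, 13, 17}.
v=7: a=7^6·(≡5), b=7^0·(≡6) mod 7; (5|7)=-1, (6|7)=-1; (−1)^{6·0·3}·(-1)^0·(-1)^6 = +1.
v=3: a=3^-1·(≡2), b=3^0·(≡1) mod 3; (2|3)=-1, (1|3)=+1; (−1)^{-1·0·1}·(-1)^0·(+1)^-1 = +1.
v=∞: 14586 > 0 and 13 > 0  ⇒  (a,b)_∞ = +1.
v=13: a=13^3·(≡10), b=13^1·(≡1) mod 13; (10|13)=+1, (1|13)=+1; (−1)^{3·1·6}·(+1)^1·(+1)^3 = +1.
v=17: a=17^1·(≡2), b=17^0·(≡13) mod 17; (2|17)=+1, (13|17)=+1; (−1)^{1·0·8}·(+1)^0·(+1)^1 = +1.
v=11: a=11^1·(≡8), b=11^0·(≡2) mod 11; (8|11)=-1, (2|11)=-1; (−1)^{1·0·5}·(-1)^0·(-1)^1 = -1.
v=2: v_2(a)=-13, v_2(b)=0; units ≡ 5, 5 (mod 8); ε·ε+αω+βω = 0·0+-13·1+0·1 ≡ 1  ⇒  (a,b)_2 = -1.
|Ram(14586, 13)| = 2, even; anisotropic at {2, 11}.

[2, 11]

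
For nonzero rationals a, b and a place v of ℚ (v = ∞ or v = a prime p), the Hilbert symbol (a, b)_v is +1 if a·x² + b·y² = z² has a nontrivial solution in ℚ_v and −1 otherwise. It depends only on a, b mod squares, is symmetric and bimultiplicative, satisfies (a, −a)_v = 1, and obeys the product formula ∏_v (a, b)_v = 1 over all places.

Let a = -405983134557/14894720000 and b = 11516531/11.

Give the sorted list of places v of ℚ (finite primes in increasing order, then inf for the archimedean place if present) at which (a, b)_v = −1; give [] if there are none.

Mod squares: a ≡ -134589, b ≡ 75361. Check v ∈ {∞, 2, 3, 5, 7, 11, 13, 17, 29, 31, 37, 41}.
v=5: a=5^-4·(≡4), b=5^0·(≡1) mod 5; (4|5)=+1, (1|5)=+1; (−1)^{-4·0·2}·(+1)^0·(+1)^-4 = +1.
v=29: a=29^1·(≡9), b=29^0·(≡2) mod 29; (9|29)=+1, (2|29)=-1; (−1)^{1·0·14}·(+1)^0·(-1)^1 = -1.
v=13: a=13^1·(≡2), b=13^1·(≡12) mod 13; (2|13)=-1, (12|13)=+1; (−1)^{1·1·6}·(-1)^1·(+1)^1 = -1.
v=31: a=31^2·(≡3), b=31^1·(≡11) mod 31; (3|31)=-1, (11|31)=-1; (−1)^{2·1·15}·(-1)^1·(-1)^2 = -1.
v=3: a=3^3·(≡2), b=3^0·(≡1) mod 3; (2|3)=-1, (1|3)=+1; (−1)^{3·0·1}·(-1)^0·(+1)^3 = +1.
v=41: a=41^0·(≡15), b=41^2·(≡19) mod 41; (15|41)=-1, (19|41)=-1; (−1)^{0·2·20}·(-1)^2·(-1)^0 = +1.
v=7: a=7^3·(≡4), b=7^0·(≡3) mod 7; (4|7)=+1, (3|7)=-1; (−1)^{3·0·3}·(+1)^0·(-1)^3 = -1.
v=11: a=11^2·(≡2), b=11^-1·(≡4) mod 11; (2|11)=-1, (4|11)=+1; (−1)^{2·-1·5}·(-1)^-1·(+1)^2 = -1.
v=∞: -134589 < 0 and 75361 > 0  ⇒  (a,b)_∞ = +1.
v=37: a=37^-2·(≡15), b=37^0·(≡2) mod 37; (15|37)=-1, (2|37)=-1; (−1)^{-2·0·18}·(-1)^0·(-1)^-2 = +1.
v=2: v_2(a)=-10, v_2(b)=0; units ≡ 3, 1 (mod 8); ε·ε+αω+βω = 1·0+-10·0+0·1 ≡ 0  ⇒  (a,b)_2 = +1.
v=17: a=17^-1·(≡7), b=17^1·(≡4) mod 17; (7|17)=-1, (4|17)=+1; (−1)^{-1·1·8}·(-1)^1·(+1)^-1 = -1.
(-134589, 75361 / ℚ) ramifies at {7, 11, 13, 17, 29, 31}: a division algebra.

[7, 11, 13, 17, 29, 31]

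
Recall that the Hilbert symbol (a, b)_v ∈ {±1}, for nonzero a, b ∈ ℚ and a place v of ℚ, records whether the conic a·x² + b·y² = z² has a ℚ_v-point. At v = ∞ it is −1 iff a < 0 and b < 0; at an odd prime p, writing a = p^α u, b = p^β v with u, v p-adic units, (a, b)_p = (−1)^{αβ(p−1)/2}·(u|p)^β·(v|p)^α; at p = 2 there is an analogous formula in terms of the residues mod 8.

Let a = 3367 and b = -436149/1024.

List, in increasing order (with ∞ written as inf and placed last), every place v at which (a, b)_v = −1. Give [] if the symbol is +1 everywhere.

[2, 7]

Mod squares: a ≡ 3367, b ≡ -989. Check v ∈ {∞, 2, 3, 7, 13, 23, 37, 43}.
v=37: a=37^1·(≡17), b=37^0·(≡21) mod 37; (17|37)=-1, (21|37)=+1; (−1)^{1·0·18}·(-1)^0·(+1)^1 = +1.
v=43: a=43^0·(≡13), b=43^1·(≡37) mod 43; (13|43)=+1, (37|43)=-1; (−1)^{0·1·21}·(+1)^1·(-1)^0 = +1.
v=13: a=13^1·(≡12), b=13^0·(≡4) mod 13; (12|13)=+1, (4|13)=+1; (−1)^{1·0·6}·(+1)^0·(+1)^1 = +1.
v=2: v_2(a)=0, v_2(b)=-10; units ≡ 7, 3 (mod 8); ε·ε+αω+βω = 1·1+0·1+-10·0 ≡ 1  ⇒  (a,b)_2 = -1.
v=23: a=23^0·(≡9), b=23^1·(≡1) mod 23; (9|23)=+1, (1|23)=+1; (−1)^{0·1·11}·(+1)^1·(+1)^0 = +1.
v=∞: 3367 > 0 and -989 < 0  ⇒  (a,b)_∞ = +1.
v=3: a=3^0·(≡1), b=3^2·(≡1) mod 3; (1|3)=+1, (1|3)=+1; (−1)^{0·2·1}·(+1)^2·(+1)^0 = +1.
v=7: a=7^1·(≡5), b=7^2·(≡5) mod 7; (5|7)=-1, (5|7)=-1; (−1)^{1·2·3}·(-1)^2·(-1)^1 = -1.
Ram(3367, -989) = {2, 7}; no ℚ_2-point on the conic.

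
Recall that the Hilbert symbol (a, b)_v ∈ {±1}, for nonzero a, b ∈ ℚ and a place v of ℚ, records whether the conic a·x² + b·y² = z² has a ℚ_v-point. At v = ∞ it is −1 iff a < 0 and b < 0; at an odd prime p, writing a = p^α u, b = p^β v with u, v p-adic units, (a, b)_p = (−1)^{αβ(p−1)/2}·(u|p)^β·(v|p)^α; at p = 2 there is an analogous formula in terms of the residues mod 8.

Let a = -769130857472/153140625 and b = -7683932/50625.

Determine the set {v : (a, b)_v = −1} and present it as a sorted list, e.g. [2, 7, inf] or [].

[17, inf]

(a, b) ≡ (-17, -23) mod (ℚ^×)²; places V = {2, 3, 5, 11, 17, 23, ∞}.
(a,b)_23: α=2, u≡1; β=1, v≡7 (mod 23); (1|23)=+1, (7|23)=-1; sign (−1)^0·+1^1·-1^2 = +1.
(a,b)_17: α=5, u≡9; β=4, v≡7 (mod 17); (9|17)=+1, (7|17)=-1; sign (−1)^0·+1^4·-1^5 = -1.
(a,b)_3: α=-4, u≡1; β=-4, v≡1 (mod 3); (1|3)=+1, (1|3)=+1; sign (−1)^0·+1^-4·+1^-4 = +1.
(a,b)_2: α=10, β=2; u≡7, v≡1 (mod 8); ε(u)ε(v)=1·0, αω(v)=10·0, βω(u)=2·0; sum ≡ 0  ⇒  +1.
(a,b)_∞: sgn(-17)=−, sgn(-23)=−, so -1.
(a,b)_11: α=-2, u≡5; β=0, v≡10 (mod 11); (5|11)=+1, (10|11)=-1; sign (−1)^0·+1^0·-1^-2 = +1.
(a,b)_5: α=-6, u≡3; β=-4, v≡3 (mod 5); (3|5)=-1, (3|5)=-1; sign (−1)^0·-1^-4·-1^-6 = +1.
Ram(-17, -23) = {17, ∞}; no ℚ_17-point on the conic.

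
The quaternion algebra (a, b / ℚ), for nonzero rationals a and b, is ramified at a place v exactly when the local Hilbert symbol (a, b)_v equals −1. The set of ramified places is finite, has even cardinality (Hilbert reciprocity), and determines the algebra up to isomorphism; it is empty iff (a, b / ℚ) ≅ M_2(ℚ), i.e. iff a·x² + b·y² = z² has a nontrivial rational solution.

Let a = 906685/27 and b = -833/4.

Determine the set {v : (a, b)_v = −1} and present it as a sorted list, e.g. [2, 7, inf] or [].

[2, 5, 29, 37]

(a, b) ≡ (16095, -17) mod (ℚ^×)²; places V = {2, 3, 5, 7, 13, 17, 29, 37, ∞}.
(a,b)_5: α=1, u≡1; β=0, v≡3 (mod 5); (1|5)=+1, (3|5)=-1; sign (−1)^0·+1^0·-1^1 = -1.
(a,b)_29: α=1, u≡13; β=0, v≡2 (mod 29); (13|29)=+1, (2|29)=-1; sign (−1)^0·+1^0·-1^1 = -1.
(a,b)_2: α=0, β=-2; u≡7, v≡7 (mod 8); ε(u)ε(v)=1·1, αω(v)=0·0, βω(u)=-2·0; sum ≡ 1  ⇒  -1.
(a,b)_13: α=2, u≡9; β=0, v≡3 (mod 13); (9|13)=+1, (3|13)=+1; sign (−1)^0·+1^0·+1^2 = +1.
(a,b)_∞: sgn(16095)=+, sgn(-17)=−, so +1.
(a,b)_3: α=-3, u≡1; β=0, v≡1 (mod 3); (1|3)=+1, (1|3)=+1; sign (−1)^0·+1^0·+1^-3 = +1.
(a,b)_17: α=0, u≡16; β=1, v≡9 (mod 17); (16|17)=+1, (9|17)=+1; sign (−1)^0·+1^1·+1^0 = +1.
(a,b)_7: α=0, u≡4; β=2, v≡1 (mod 7); (4|7)=+1, (1|7)=+1; sign (−1)^0·+1^2·+1^0 = +1.
(a,b)_37: α=1, u≡10; β=0, v≡23 (mod 37); (10|37)=+1, (23|37)=-1; sign (−1)^0·+1^0·-1^1 = -1.
|Ram(16095, -17)| = 4, even; anisotropic at {2, 5, 29, 37}.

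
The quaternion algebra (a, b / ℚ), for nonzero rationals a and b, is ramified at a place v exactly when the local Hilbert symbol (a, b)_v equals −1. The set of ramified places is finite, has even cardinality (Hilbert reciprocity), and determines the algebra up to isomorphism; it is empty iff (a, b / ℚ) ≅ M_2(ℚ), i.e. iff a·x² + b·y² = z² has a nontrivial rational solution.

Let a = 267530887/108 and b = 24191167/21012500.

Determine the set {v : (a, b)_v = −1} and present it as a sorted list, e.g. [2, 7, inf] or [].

[3, 7]

(a, b) ≡ (28101, 35) mod (ℚ^×)²; places V = {2, 3, 5, 7, 11, 13, 17, 19, 29, 41, ∞}.
(a,b)_17: α=1, u≡4; β=0, v≡2 (mod 17); (4|17)=+1, (2|17)=+1; sign (−1)^0·+1^0·+1^1 = +1.
(a,b)_∞: sgn(28101)=+, sgn(35)=+, so +1.
(a,b)_11: α=0, u≡7; β=2, v≡8 (mod 11); (7|11)=-1, (8|11)=-1; sign (−1)^0·-1^2·-1^0 = +1.
(a,b)_3: α=-3, u≡1; β=0, v≡2 (mod 3); (1|3)=+1, (2|3)=-1; sign (−1)^0·+1^0·-1^-3 = -1.
(a,b)_7: α=0, u≡5; β=1, v≡6 (mod 7); (5|7)=-1, (6|7)=-1; sign (−1)^0·-1^1·-1^0 = -1.
(a,b)_41: α=0, u≡23; β=-2, v≡29 (mod 41); (23|41)=+1, (29|41)=-1; sign (−1)^0·+1^-2·-1^0 = +1.
(a,b)_29: α=1, u≡2; β=0, v≡24 (mod 29); (2|29)=-1, (24|29)=+1; sign (−1)^0·-1^0·+1^1 = +1.
(a,b)_5: α=0, u≡4; β=-5, v≡3 (mod 5); (4|5)=+1, (3|5)=-1; sign (−1)^0·+1^-5·-1^0 = +1.
(a,b)_2: α=-2, β=-2; u≡5, v≡3 (mod 8); ε(u)ε(v)=0·1, αω(v)=-2·1, βω(u)=-2·1; sum ≡ 0  ⇒  +1.
(a,b)_13: α=4, u≡5; β=4, v≡1 (mod 13); (5|13)=-1, (1|13)=+1; sign (−1)^0·-1^4·+1^4 = +1.
(a,b)_19: α=1, u≡7; β=0, v≡6 (mod 19); (7|19)=+1, (6|19)=+1; sign (−1)^0·+1^0·+1^1 = +1.
|Ram(28101, 35)| = 2, even; anisotropic at {3, 7}.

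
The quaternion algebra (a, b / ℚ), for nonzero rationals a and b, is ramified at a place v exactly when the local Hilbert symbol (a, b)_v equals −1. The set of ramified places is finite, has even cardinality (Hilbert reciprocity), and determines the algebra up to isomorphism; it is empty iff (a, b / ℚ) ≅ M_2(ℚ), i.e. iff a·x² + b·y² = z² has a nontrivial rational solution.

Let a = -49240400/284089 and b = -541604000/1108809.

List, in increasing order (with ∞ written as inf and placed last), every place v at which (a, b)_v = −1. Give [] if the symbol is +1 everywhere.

[11, inf]

Mod squares: a ≡ -341, b ≡ -1610. Check v ∈ {∞, 2, 3, 5, 7, 11, 13, 19, 23, 29, 31, 41}.
v=5: a=5^2·(≡1), b=5^3·(≡2) mod 5; (1|5)=+1, (2|5)=-1; (−1)^{2·3·2}·(+1)^3·(-1)^2 = +1.
v=11: a=11^1·(≡2), b=11^0·(≡7) mod 11; (2|11)=-1, (7|11)=-1; (−1)^{1·0·5}·(-1)^0·(-1)^1 = -1.
v=2: v_2(a)=4, v_2(b)=5; units ≡ 3, 3 (mod 8); ε·ε+αω+βω = 1·1+4·1+5·1 ≡ 0  ⇒  (a,b)_2 = +1.
v=13: a=13^-2·(≡3), b=13^-2·(≡7) mod 13; (3|13)=+1, (7|13)=-1; (−1)^{-2·-2·6}·(+1)^-2·(-1)^-2 = +1.
v=19: a=19^2·(≡1), b=19^0·(≡9) mod 19; (1|19)=+1, (9|19)=+1; (−1)^{2·0·9}·(+1)^0·(+1)^2 = +1.
v=29: a=29^0·(≡1), b=29^2·(≡14) mod 29; (1|29)=+1, (14|29)=-1; (−1)^{0·2·14}·(+1)^2·(-1)^0 = +1.
v=31: a=31^1·(≡8), b=31^0·(≡7) mod 31; (8|31)=+1, (7|31)=+1; (−1)^{1·0·15}·(+1)^0·(+1)^1 = +1.
v=23: a=23^0·(≡13), b=23^1·(≡22) mod 23; (13|23)=+1, (22|23)=-1; (−1)^{0·1·11}·(+1)^1·(-1)^0 = +1.
v=41: a=41^-2·(≡38), b=41^0·(≡11) mod 41; (38|41)=-1, (11|41)=-1; (−1)^{-2·0·20}·(-1)^0·(-1)^-2 = +1.
v=7: a=7^0·(≡1), b=7^1·(≡4) mod 7; (1|7)=+1, (4|7)=+1; (−1)^{0·1·3}·(+1)^1·(+1)^0 = +1.
v=3: a=3^0·(≡1), b=3^-8·(≡1) mod 3; (1|3)=+1, (1|3)=+1; (−1)^{0·-8·1}·(+1)^-8·(+1)^0 = +1.
v=∞: -341 < 0 and -1610 < 0  ⇒  (a,b)_∞ = -1.
Ram(-341, -1610) = {11, ∞}; no ℚ_11-point on the conic.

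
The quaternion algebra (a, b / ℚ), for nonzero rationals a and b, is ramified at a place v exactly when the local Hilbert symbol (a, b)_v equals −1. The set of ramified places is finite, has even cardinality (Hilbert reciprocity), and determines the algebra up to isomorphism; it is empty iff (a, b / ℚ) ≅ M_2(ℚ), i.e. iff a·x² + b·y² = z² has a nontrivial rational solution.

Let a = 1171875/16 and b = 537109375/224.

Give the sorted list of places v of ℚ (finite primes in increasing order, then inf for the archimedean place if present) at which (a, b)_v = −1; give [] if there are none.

(a, b) ≡ (3, 770) mod (ℚ^×)²; places V = {2, 3, 5, 7, 11, ∞}.
(a,b)_5: α=8, u≡3; β=11, v≡4 (mod 5); (3|5)=-1, (4|5)=+1; sign (−1)^0·-1^11·+1^8 = -1.
(a,b)_2: α=-4, β=-5; u≡3, v≡1 (mod 8); ε(u)ε(v)=1·0, αω(v)=-4·0, βω(u)=-5·1; sum ≡ 1  ⇒  -1.
(a,b)_∞: sgn(3)=+, sgn(770)=+, so +1.
(a,b)_3: α=1, u≡1; β=0, v≡2 (mod 3); (1|3)=+1, (2|3)=-1; sign (−1)^0·+1^0·-1^1 = -1.
(a,b)_7: α=0, u≡6; β=-1, v≡3 (mod 7); (6|7)=-1, (3|7)=-1; sign (−1)^0·-1^-1·-1^0 = -1.
(a,b)_11: α=0, u≡9; β=1, v≡4 (mod 11); (9|11)=+1, (4|11)=+1; sign (−1)^0·+1^1·+1^0 = +1.
|Ram(3, 770)| = 4, even; anisotropic at {2, 3, 5, 7}.

[2, 3, 5, 7]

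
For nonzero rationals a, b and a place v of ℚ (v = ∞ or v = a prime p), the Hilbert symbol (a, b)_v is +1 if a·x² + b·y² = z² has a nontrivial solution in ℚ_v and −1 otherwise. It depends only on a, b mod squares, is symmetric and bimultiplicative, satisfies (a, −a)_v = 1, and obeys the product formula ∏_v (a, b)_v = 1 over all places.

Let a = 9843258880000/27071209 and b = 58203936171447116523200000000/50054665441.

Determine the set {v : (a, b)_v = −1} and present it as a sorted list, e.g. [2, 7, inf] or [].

[2, 17, 23, 47]

Mod squares: a ≡ 3845023, b ≡ 2460563. Check v ∈ {∞, 2, 5, 7, 11, 13, 17, 23, 29, 31, 43, 47}.
v=7: a=7^1·(≡3), b=7^3·(≡4) mod 7; (3|7)=-1, (4|7)=+1; (−1)^{1·3·3}·(-1)^3·(+1)^1 = +1.
v=2: v_2(a)=12, v_2(b)=12; units ≡ 7, 3 (mod 8); ε·ε+αω+βω = 1·1+12·1+12·0 ≡ 1  ⇒  (a,b)_2 = -1.
v=31: a=31^1·(≡14), b=31^3·(≡29) mod 31; (14|31)=+1, (29|31)=-1; (−1)^{1·3·15}·(+1)^3·(-1)^1 = +1.
v=13: a=13^1·(≡11), b=13^2·(≡12) mod 13; (11|13)=-1, (12|13)=+1; (−1)^{1·2·6}·(-1)^2·(+1)^1 = +1.
v=43: a=43^-2·(≡17), b=43^-4·(≡21) mod 43; (17|43)=+1, (21|43)=+1; (−1)^{-2·-4·21}·(+1)^-4·(+1)^-2 = +1.
v=11: a=11^-4·(≡7), b=11^-4·(≡2) mod 11; (7|11)=-1, (2|11)=-1; (−1)^{-4·-4·5}·(-1)^-4·(-1)^-4 = +1.
v=17: a=17^0·(≡5), b=17^1·(≡2) mod 17; (5|17)=-1, (2|17)=+1; (−1)^{0·1·8}·(-1)^1·(+1)^0 = -1.
v=29: a=29^1·(≡25), b=29^3·(≡6) mod 29; (25|29)=+1, (6|29)=+1; (−1)^{1·3·14}·(+1)^3·(+1)^1 = +1.
v=∞: 3845023 > 0 and 2460563 > 0  ⇒  (a,b)_∞ = +1.
v=47: a=47^1·(≡38), b=47^2·(≡26) mod 47; (38|47)=-1, (26|47)=-1; (−1)^{1·2·23}·(-1)^2·(-1)^1 = -1.
v=23: a=23^0·(≡15), b=23^1·(≡16) mod 23; (15|23)=-1, (16|23)=+1; (−1)^{0·1·11}·(-1)^1·(+1)^0 = -1.
v=5: a=5^4·(≡2), b=5^8·(≡2) mod 5; (2|5)=-1, (2|5)=-1; (−1)^{4·8·2}·(-1)^8·(-1)^4 = +1.
(3845023, 2460563 / ℚ) ramifies at {2, 17, 23, 47}: a division algebra.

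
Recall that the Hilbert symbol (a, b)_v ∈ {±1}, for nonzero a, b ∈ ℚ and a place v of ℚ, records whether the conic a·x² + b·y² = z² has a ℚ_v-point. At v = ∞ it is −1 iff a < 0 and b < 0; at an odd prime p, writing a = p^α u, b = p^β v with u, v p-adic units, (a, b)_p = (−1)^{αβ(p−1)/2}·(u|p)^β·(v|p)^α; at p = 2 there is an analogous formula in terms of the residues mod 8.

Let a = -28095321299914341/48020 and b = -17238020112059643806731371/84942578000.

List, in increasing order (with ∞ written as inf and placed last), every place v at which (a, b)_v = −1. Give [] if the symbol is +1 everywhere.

(a, b) ≡ (-69905, -111218855) mod (ℚ^×)²; places V = {2, 3, 5, 7, 11, 19, 23, 31, 37, 41, 43, ∞}.
(a,b)_31: α=1, u≡10; β=1, v≡18 (mod 31); (10|31)=+1, (18|31)=+1; sign (−1)^1·+1^1·+1^1 = -1.
(a,b)_2: α=-2, β=-4; u≡7, v≡1 (mod 8); ε(u)ε(v)=1·0, αω(v)=-2·0, βω(u)=-4·0; sum ≡ 0  ⇒  +1.
(a,b)_∞: sgn(-69905)=−, sgn(-111218855)=−, so -1.
(a,b)_37: α=2, u≡26; β=3, v≡17 (mod 37); (26|37)=+1, (17|37)=-1; sign (−1)^0·+1^3·-1^2 = +1.
(a,b)_41: α=1, u≡30; β=1, v≡28 (mod 41); (30|41)=-1, (28|41)=-1; sign (−1)^0·-1^1·-1^1 = +1.
(a,b)_3: α=8, u≡1; β=14, v≡1 (mod 3); (1|3)=+1, (1|3)=+1; sign (−1)^0·+1^14·+1^8 = +1.
(a,b)_5: α=-1, u≡1; β=-3, v≡1 (mod 5); (1|5)=+1, (1|5)=+1; sign (−1)^0·+1^-3·+1^-1 = +1.
(a,b)_23: α=0, u≡5; β=2, v≡20 (mod 23); (5|23)=-1, (20|23)=-1; sign (−1)^0·-1^2·-1^0 = +1.
(a,b)_43: α=2, u≡17; β=3, v≡8 (mod 43); (17|43)=+1, (8|43)=-1; sign (−1)^0·+1^3·-1^2 = +1.
(a,b)_7: α=-4, u≡4; β=-6, v≡4 (mod 7); (4|7)=+1, (4|7)=+1; sign (−1)^0·+1^-6·+1^-4 = +1.
(a,b)_19: α=0, u≡13; β=-2, v≡11 (mod 19); (13|19)=-1, (11|19)=+1; sign (−1)^0·-1^-2·+1^0 = +1.
(a,b)_11: α=3, u≡3; β=3, v≡8 (mod 11); (3|11)=+1, (8|11)=-1; sign (−1)^1·+1^3·-1^3 = +1.
(-69905, -111218855 / ℚ) ramifies at {31, ∞}: a division algebra.

[31, inf]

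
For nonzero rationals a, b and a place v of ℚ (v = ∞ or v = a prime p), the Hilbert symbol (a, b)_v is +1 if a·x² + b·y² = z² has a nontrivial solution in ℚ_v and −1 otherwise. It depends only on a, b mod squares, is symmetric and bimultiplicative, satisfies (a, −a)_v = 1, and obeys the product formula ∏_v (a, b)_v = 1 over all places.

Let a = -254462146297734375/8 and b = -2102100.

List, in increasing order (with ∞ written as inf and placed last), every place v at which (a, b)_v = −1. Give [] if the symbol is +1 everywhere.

Mod squares: a ≡ -910, b ≡ -429. Check v ∈ {∞, 2, 3, 5, 7, 11, 13}.
v=3: a=3^6·(≡2), b=3^1·(≡1) mod 3; (2|3)=-1, (1|3)=+1; (−1)^{6·1·1}·(-1)^1·(+1)^6 = -1.
v=7: a=7^5·(≡3), b=7^2·(≡3) mod 7; (3|7)=-1, (3|7)=-1; (−1)^{5·2·3}·(-1)^2·(-1)^5 = -1.
v=11: a=11^2·(≡9), b=11^1·(≡3) mod 11; (9|11)=+1, (3|11)=+1; (−1)^{2·1·5}·(+1)^1·(+1)^2 = +1.
v=2: v_2(a)=-3, v_2(b)=2; units ≡ 1, 3 (mod 8); ε·ε+αω+βω = 0·1+-3·1+2·0 ≡ 1  ⇒  (a,b)_2 = -1.
v=13: a=13^3·(≡8), b=13^1·(≡7) mod 13; (8|13)=-1, (7|13)=-1; (−1)^{3·1·6}·(-1)^1·(-1)^3 = +1.
v=5: a=5^7·(≡3), b=5^2·(≡1) mod 5; (3|5)=-1, (1|5)=+1; (−1)^{7·2·2}·(-1)^2·(+1)^7 = +1.
v=∞: -910 < 0 and -429 < 0  ⇒  (a,b)_∞ = -1.
(-910, -429 / ℚ) ramifies at {2, 3, 7, ∞}: a division algebra.

[2, 3, 7, inf]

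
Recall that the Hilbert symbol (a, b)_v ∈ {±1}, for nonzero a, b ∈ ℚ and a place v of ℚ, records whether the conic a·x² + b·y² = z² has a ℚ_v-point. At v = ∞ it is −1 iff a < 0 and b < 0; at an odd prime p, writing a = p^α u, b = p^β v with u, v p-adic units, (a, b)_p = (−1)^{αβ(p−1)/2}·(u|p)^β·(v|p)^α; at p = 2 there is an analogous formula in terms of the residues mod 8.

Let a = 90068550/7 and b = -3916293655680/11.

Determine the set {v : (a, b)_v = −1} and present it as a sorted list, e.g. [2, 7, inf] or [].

[7, 11, 17, 19]

(a, b) ≡ (149226, -14630) mod (ℚ^×)²; places V = {2, 3, 5, 7, 11, 13, 17, 19, ∞}.
(a,b)_5: α=2, u≡1; β=1, v≡4 (mod 5); (1|5)=+1, (4|5)=+1; sign (−1)^0·+1^1·+1^2 = +1.
(a,b)_2: α=1, β=7; u≡5, v≡5 (mod 8); ε(u)ε(v)=0·0, αω(v)=1·1, βω(u)=7·1; sum ≡ 0  ⇒  +1.
(a,b)_11: α=1, u≡5; β=-1, v≡1 (mod 11); (5|11)=+1, (1|11)=+1; sign (−1)^1·+1^-1·+1^1 = -1.
(a,b)_17: α=1, u≡7; β=2, v≡5 (mod 17); (7|17)=-1, (5|17)=-1; sign (−1)^0·-1^2·-1^1 = -1.
(a,b)_19: α=1, u≡1; β=3, v≡11 (mod 19); (1|19)=+1, (11|19)=+1; sign (−1)^1·+1^3·+1^1 = -1.
(a,b)_7: α=-1, u≡5; β=3, v≡3 (mod 7); (5|7)=-1, (3|7)=-1; sign (−1)^1·-1^3·-1^-1 = -1.
(a,b)_∞: sgn(149226)=+, sgn(-14630)=−, so +1.
(a,b)_13: α=2, u≡4; β=0, v≡8 (mod 13); (4|13)=+1, (8|13)=-1; sign (−1)^0·+1^0·-1^2 = +1.
(a,b)_3: α=1, u≡2; β=2, v≡1 (mod 3); (2|3)=-1, (1|3)=+1; sign (−1)^0·-1^2·+1^1 = +1.
(149226, -14630 / ℚ) ramifies at {7, 11, 17, 19}: a division algebra.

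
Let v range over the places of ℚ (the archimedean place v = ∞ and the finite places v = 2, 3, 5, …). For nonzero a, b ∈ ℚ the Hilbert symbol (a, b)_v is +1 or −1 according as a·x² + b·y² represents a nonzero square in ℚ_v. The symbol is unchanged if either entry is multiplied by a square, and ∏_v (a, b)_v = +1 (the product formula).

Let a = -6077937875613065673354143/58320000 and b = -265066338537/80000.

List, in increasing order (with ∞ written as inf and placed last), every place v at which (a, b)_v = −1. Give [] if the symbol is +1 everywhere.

[13, 17, 19, inf]

Mod squares: a ≡ -286, b ≡ -58786. Check v ∈ {∞, 2, 3, 5, 7, 11, 13, 17, 19}.
v=7: a=7^8·(≡4), b=7^3·(≡1) mod 7; (4|7)=+1, (1|7)=+1; (−1)^{8·3·3}·(+1)^3·(+1)^8 = +1.
v=∞: -286 < 0 and -58786 < 0  ⇒  (a,b)_∞ = -1.
v=2: v_2(a)=-7, v_2(b)=-7; units ≡ 1, 7 (mod 8); ε·ε+αω+βω = 0·1+-7·0+-7·0 ≡ 0  ⇒  (a,b)_2 = +1.
v=11: a=11^5·(≡2), b=11^2·(≡5) mod 11; (2|11)=-1, (5|11)=+1; (−1)^{5·2·5}·(-1)^2·(+1)^5 = +1.
v=13: a=13^7·(≡3), b=13^3·(≡2) mod 13; (3|13)=+1, (2|13)=-1; (−1)^{7·3·6}·(+1)^3·(-1)^7 = -1.
v=3: a=3^-6·(≡2), b=3^2·(≡2) mod 3; (2|3)=-1, (2|3)=-1; (−1)^{-6·2·1}·(-1)^2·(-1)^-6 = +1.
v=17: a=17^2·(≡6), b=17^1·(≡12) mod 17; (6|17)=-1, (12|17)=-1; (−1)^{2·1·8}·(-1)^1·(-1)^2 = -1.
v=19: a=19^2·(≡13), b=19^1·(≡3) mod 19; (13|19)=-1, (3|19)=-1; (−1)^{2·1·9}·(-1)^1·(-1)^2 = -1.
v=5: a=5^-4·(≡1), b=5^-4·(≡1) mod 5; (1|5)=+1, (1|5)=+1; (−1)^{-4·-4·2}·(+1)^-4·(+1)^-4 = +1.
|Ram(-286, -58786)| = 4, even; anisotropic at {13, 17, 19, ∞}.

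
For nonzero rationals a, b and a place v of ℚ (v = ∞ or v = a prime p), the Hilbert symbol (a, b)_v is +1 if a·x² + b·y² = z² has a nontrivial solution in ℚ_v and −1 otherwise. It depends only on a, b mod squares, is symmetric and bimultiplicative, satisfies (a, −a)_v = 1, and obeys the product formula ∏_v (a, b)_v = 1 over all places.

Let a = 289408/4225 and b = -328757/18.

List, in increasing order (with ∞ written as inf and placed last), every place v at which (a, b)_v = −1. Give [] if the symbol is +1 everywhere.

[7, 13, 17, 19]

Mod squares: a ≡ 4522, b ≡ -5434. Check v ∈ {∞, 2, 3, 5, 7, 11, 13, 17, 19}.
v=11: a=11^0·(≡9), b=11^3·(≡4) mod 11; (9|11)=+1, (4|11)=+1; (−1)^{0·3·5}·(+1)^3·(+1)^0 = +1.
v=19: a=19^1·(≡10), b=19^1·(≡13) mod 19; (10|19)=-1, (13|19)=-1; (−1)^{1·1·9}·(-1)^1·(-1)^1 = -1.
v=5: a=5^-2·(≡2), b=5^0·(≡1) mod 5; (2|5)=-1, (1|5)=+1; (−1)^{-2·0·2}·(-1)^0·(+1)^-2 = +1.
v=3: a=3^0·(≡1), b=3^-2·(≡2) mod 3; (1|3)=+1, (2|3)=-1; (−1)^{0·-2·1}·(+1)^-2·(-1)^0 = +1.
v=7: a=7^1·(≡4), b=7^0·(≡3) mod 7; (4|7)=+1, (3|7)=-1; (−1)^{1·0·3}·(+1)^0·(-1)^1 = -1.
v=∞: 4522 > 0 and -5434 < 0  ⇒  (a,b)_∞ = +1.
v=2: v_2(a)=7, v_2(b)=-1; units ≡ 5, 3 (mod 8); ε·ε+αω+βω = 0·1+7·1+-1·1 ≡ 0  ⇒  (a,b)_2 = +1.
v=17: a=17^1·(≡14), b=17^0·(≡6) mod 17; (14|17)=-1, (6|17)=-1; (−1)^{1·0·8}·(-1)^0·(-1)^1 = -1.
v=13: a=13^-2·(≡11), b=13^1·(≡7) mod 13; (11|13)=-1, (7|13)=-1; (−1)^{-2·1·6}·(-1)^1·(-1)^-2 = -1.
Ram(4522, -5434) = {7, 13, 17, 19}; no ℚ_7-point on the conic.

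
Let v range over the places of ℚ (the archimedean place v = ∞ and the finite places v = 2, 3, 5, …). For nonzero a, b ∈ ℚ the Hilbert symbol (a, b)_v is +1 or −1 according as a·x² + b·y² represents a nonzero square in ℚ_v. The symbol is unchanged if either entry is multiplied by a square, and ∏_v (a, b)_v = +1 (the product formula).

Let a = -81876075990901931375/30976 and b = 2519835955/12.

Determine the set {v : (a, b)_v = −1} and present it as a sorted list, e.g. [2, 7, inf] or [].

[5, 7, 19, 29]

Mod squares: a ≡ -95, b ≡ 39585. Check v ∈ {∞, 2, 3, 5, 7, 11, 13, 19, 23, 29}.
v=13: a=13^2·(≡10), b=13^1·(≡1) mod 13; (10|13)=+1, (1|13)=+1; (−1)^{2·1·6}·(+1)^1·(+1)^2 = +1.
v=11: a=11^-2·(≡4), b=11^0·(≡10) mod 11; (4|11)=+1, (10|11)=-1; (−1)^{-2·0·5}·(+1)^0·(-1)^-2 = +1.
v=7: a=7^4·(≡5), b=7^1·(≡5) mod 7; (5|7)=-1, (5|7)=-1; (−1)^{4·1·3}·(-1)^1·(-1)^4 = -1.
v=3: a=3^0·(≡1), b=3^-1·(≡1) mod 3; (1|3)=+1, (1|3)=+1; (−1)^{0·-1·1}·(+1)^-1·(+1)^0 = +1.
v=19: a=19^3·(≡15), b=19^2·(≡12) mod 19; (15|19)=-1, (12|19)=-1; (−1)^{3·2·9}·(-1)^2·(-1)^3 = -1.
v=5: a=5^3·(≡4), b=5^1·(≡3) mod 5; (4|5)=+1, (3|5)=-1; (−1)^{3·1·2}·(+1)^1·(-1)^3 = -1.
v=2: v_2(a)=-8, v_2(b)=-2; units ≡ 1, 1 (mod 8); ε·ε+αω+βω = 0·0+-8·0+-2·0 ≡ 0  ⇒  (a,b)_2 = +1.
v=29: a=29^2·(≡21), b=29^1·(≡26) mod 29; (21|29)=-1, (26|29)=-1; (−1)^{2·1·14}·(-1)^1·(-1)^2 = -1.
v=23: a=23^4·(≡22), b=23^2·(≡6) mod 23; (22|23)=-1, (6|23)=+1; (−1)^{4·2·11}·(-1)^2·(+1)^4 = +1.
v=∞: -95 < 0 and 39585 > 0  ⇒  (a,b)_∞ = +1.
(-95, 39585 / ℚ) ramifies at {5, 7, 19, 29}: a division algebra.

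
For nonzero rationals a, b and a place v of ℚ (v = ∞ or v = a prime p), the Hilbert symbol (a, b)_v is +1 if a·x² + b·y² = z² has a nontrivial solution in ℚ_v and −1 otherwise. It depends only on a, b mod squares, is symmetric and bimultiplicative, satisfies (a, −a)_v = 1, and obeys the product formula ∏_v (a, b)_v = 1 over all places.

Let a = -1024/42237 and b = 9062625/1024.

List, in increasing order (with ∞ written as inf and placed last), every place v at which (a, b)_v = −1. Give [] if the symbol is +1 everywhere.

[3, 5]

Mod squares: a ≡ -13, b ≡ 2145. Check v ∈ {∞, 2, 3, 5, 11, 13, 19}.
v=∞: -13 < 0 and 2145 > 0  ⇒  (a,b)_∞ = +1.
v=11: a=11^0·(≡4), b=11^1·(≡8) mod 11; (4|11)=+1, (8|11)=-1; (−1)^{0·1·5}·(+1)^1·(-1)^0 = +1.
v=3: a=3^-2·(≡2), b=3^1·(≡1) mod 3; (2|3)=-1, (1|3)=+1; (−1)^{-2·1·1}·(-1)^1·(+1)^-2 = -1.
v=2: v_2(a)=10, v_2(b)=-10; units ≡ 3, 1 (mod 8); ε·ε+αω+βω = 1·0+10·0+-10·1 ≡ 0  ⇒  (a,b)_2 = +1.
v=5: a=5^0·(≡3), b=5^3·(≡4) mod 5; (3|5)=-1, (4|5)=+1; (−1)^{0·3·2}·(-1)^3·(+1)^0 = -1.
v=19: a=19^-2·(≡7), b=19^0·(≡7) mod 19; (7|19)=+1, (7|19)=+1; (−1)^{-2·0·9}·(+1)^0·(+1)^-2 = +1.
v=13: a=13^-1·(≡10), b=13^3·(≡3) mod 13; (10|13)=+1, (3|13)=+1; (−1)^{-1·3·6}·(+1)^3·(+1)^-1 = +1.
Ram(-13, 2145) = {3, 5}; no ℚ_3-point on the conic.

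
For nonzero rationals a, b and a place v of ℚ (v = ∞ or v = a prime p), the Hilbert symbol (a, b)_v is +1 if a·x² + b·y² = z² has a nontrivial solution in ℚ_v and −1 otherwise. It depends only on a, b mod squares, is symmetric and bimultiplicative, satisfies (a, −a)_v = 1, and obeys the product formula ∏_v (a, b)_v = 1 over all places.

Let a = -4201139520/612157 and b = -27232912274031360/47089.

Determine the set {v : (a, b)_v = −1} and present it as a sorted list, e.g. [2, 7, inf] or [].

Mod squares: a ≡ -130065, b ≡ -2471235. Check v ∈ {∞, 2, 3, 5, 7, 13, 19, 23, 29, 31}.
v=2: v_2(a)=6, v_2(b)=8; units ≡ 7, 5 (mod 8); ε·ε+αω+βω = 1·0+6·1+8·0 ≡ 0  ⇒  (a,b)_2 = +1.
v=29: a=29^1·(≡12), b=29^1·(≡9) mod 29; (12|29)=-1, (9|29)=+1; (−1)^{1·1·14}·(-1)^1·(+1)^1 = -1.
v=19: a=19^0·(≡11), b=19^1·(≡4) mod 19; (11|19)=+1, (4|19)=+1; (−1)^{0·1·9}·(+1)^1·(+1)^0 = +1.
v=31: a=31^-2·(≡17), b=31^-2·(≡21) mod 31; (17|31)=-1, (21|31)=-1; (−1)^{-2·-2·15}·(-1)^-2·(-1)^-2 = +1.
v=13: a=13^-1·(≡11), b=13^1·(≡10) mod 13; (11|13)=-1, (10|13)=+1; (−1)^{-1·1·6}·(-1)^1·(+1)^-1 = -1.
v=7: a=7^-2·(≡2), b=7^-2·(≡3) mod 7; (2|7)=+1, (3|7)=-1; (−1)^{-2·-2·3}·(+1)^-2·(-1)^-2 = +1.
v=3: a=3^9·(≡1), b=3^17·(≡1) mod 3; (1|3)=+1, (1|3)=+1; (−1)^{9·17·1}·(+1)^17·(+1)^9 = -1.
v=23: a=23^1·(≡18), b=23^1·(≡22) mod 23; (18|23)=+1, (22|23)=-1; (−1)^{1·1·11}·(+1)^1·(-1)^1 = +1.
v=∞: -130065 < 0 and -2471235 < 0  ⇒  (a,b)_∞ = -1.
v=5: a=5^1·(≡3), b=5^1·(≡2) mod 5; (3|5)=-1, (2|5)=-1; (−1)^{1·1·2}·(-1)^1·(-1)^1 = +1.
|Ram(-130065, -2471235)| = 4, even; anisotropic at {3, 13, 29, ∞}.

[3, 13, 29, inf]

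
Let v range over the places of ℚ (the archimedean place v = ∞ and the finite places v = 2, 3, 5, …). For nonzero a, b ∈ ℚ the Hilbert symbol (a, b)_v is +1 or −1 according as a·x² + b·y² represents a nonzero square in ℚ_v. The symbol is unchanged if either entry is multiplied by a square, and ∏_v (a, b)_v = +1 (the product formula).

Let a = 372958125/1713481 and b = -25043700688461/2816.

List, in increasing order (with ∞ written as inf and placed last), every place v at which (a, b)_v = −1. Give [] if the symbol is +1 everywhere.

(a, b) ≡ (1653, -31031) mod (ℚ^×)²; places V = {2, 3, 5, 7, 11, 13, 17, 19, 29, 31, ∞}.
(a,b)_11: α=-2, u≡3; β=-1, v≡6 (mod 11); (3|11)=+1, (6|11)=-1; sign (−1)^0·+1^-1·-1^-2 = +1.
(a,b)_29: α=1, u≡16; β=2, v≡7 (mod 29); (16|29)=+1, (7|29)=+1; sign (−1)^0·+1^2·+1^1 = +1.
(a,b)_13: α=0, u≡11; β=1, v≡11 (mod 13); (11|13)=-1, (11|13)=-1; sign (−1)^0·-1^1·-1^0 = -1.
(a,b)_7: α=-2, u≡2; β=1, v≡5 (mod 7); (2|7)=+1, (5|7)=-1; sign (−1)^0·+1^1·-1^-2 = +1.
(a,b)_19: α=3, u≡4; β=4, v≡15 (mod 19); (4|19)=+1, (15|19)=-1; sign (−1)^0·+1^4·-1^3 = -1.
(a,b)_31: α=0, u≡28; β=1, v≡23 (mod 31); (28|31)=+1, (23|31)=-1; sign (−1)^0·+1^1·-1^0 = +1.
(a,b)_5: α=4, u≡3; β=0, v≡4 (mod 5); (3|5)=-1, (4|5)=+1; sign (−1)^0·-1^0·+1^4 = +1.
(a,b)_17: α=-2, u≡16; β=0, v≡6 (mod 17); (16|17)=+1, (6|17)=-1; sign (−1)^0·+1^0·-1^-2 = +1.
(a,b)_2: α=0, β=-8; u≡5, v≡1 (mod 8); ε(u)ε(v)=0·0, αω(v)=0·0, βω(u)=-8·1; sum ≡ 0  ⇒  +1.
(a,b)_∞: sgn(1653)=+, sgn(-31031)=−, so +1.
(a,b)_3: α=1, u≡2; β=4, v≡1 (mod 3); (2|3)=-1, (1|3)=+1; sign (−1)^0·-1^4·+1^1 = +1.
(1653, -31031 / ℚ) ramifies at {13, 19}: a division algebra.

[13, 19]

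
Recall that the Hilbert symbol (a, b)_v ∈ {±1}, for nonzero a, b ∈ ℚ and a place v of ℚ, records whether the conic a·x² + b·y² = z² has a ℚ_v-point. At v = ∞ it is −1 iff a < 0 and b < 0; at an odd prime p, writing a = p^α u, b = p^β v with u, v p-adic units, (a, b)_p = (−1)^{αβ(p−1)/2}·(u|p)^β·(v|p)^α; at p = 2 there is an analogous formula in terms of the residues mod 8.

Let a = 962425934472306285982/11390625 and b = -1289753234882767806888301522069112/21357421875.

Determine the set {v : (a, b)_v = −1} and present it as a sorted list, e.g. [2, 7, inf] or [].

Mod squares: a ≡ 5278, b ≡ -52026. Check v ∈ {∞, 2, 3, 5, 7, 11, 13, 23, 29, 37}.
v=3: a=3^-6·(≡1), b=3^-7·(≡1) mod 3; (1|3)=+1, (1|3)=+1; (−1)^{-6·-7·1}·(+1)^-7·(+1)^-6 = +1.
v=13: a=13^3·(≡10), b=13^5·(≡7) mod 13; (10|13)=+1, (7|13)=-1; (−1)^{3·5·6}·(+1)^5·(-1)^3 = -1.
v=11: a=11^6·(≡5), b=11^10·(≡1) mod 11; (5|11)=+1, (1|11)=+1; (−1)^{6·10·5}·(+1)^10·(+1)^6 = +1.
v=37: a=37^2·(≡31), b=37^2·(≡28) mod 37; (31|37)=-1, (28|37)=+1; (−1)^{2·2·18}·(-1)^2·(+1)^2 = +1.
v=∞: 5278 > 0 and -52026 < 0  ⇒  (a,b)_∞ = +1.
v=23: a=23^2·(≡5), b=23^3·(≡20) mod 23; (5|23)=-1, (20|23)=-1; (−1)^{2·3·11}·(-1)^3·(-1)^2 = -1.
v=5: a=5^-6·(≡3), b=5^-10·(≡4) mod 5; (3|5)=-1, (4|5)=+1; (−1)^{-6·-10·2}·(-1)^-10·(+1)^-6 = +1.
v=2: v_2(a)=1, v_2(b)=3; units ≡ 7, 3 (mod 8); ε·ε+αω+βω = 1·1+1·1+3·0 ≡ 0  ⇒  (a,b)_2 = +1.
v=7: a=7^1·(≡3), b=7^2·(≡5) mod 7; (3|7)=-1, (5|7)=-1; (−1)^{1·2·3}·(-1)^2·(-1)^1 = -1.
v=29: a=29^3·(≡21), b=29^5·(≡20) mod 29; (21|29)=-1, (20|29)=+1; (−1)^{3·5·14}·(-1)^5·(+1)^3 = -1.
Ram(5278, -52026) = {7, 13, 23, 29}; no ℚ_7-point on the conic.

[7, 13, 23, 29]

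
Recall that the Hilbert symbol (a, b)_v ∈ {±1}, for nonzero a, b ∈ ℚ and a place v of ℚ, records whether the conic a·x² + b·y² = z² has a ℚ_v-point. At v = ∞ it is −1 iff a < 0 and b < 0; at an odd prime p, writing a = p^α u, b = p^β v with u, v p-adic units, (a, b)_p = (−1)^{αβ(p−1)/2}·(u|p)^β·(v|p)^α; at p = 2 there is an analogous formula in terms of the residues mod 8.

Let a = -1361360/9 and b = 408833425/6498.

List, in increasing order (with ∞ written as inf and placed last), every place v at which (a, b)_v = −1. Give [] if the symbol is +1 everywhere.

[2, 7, 11, 17]

(a, b) ≡ (-85085, 34034) mod (ℚ^×)²; places V = {2, 3, 5, 7, 11, 13, 17, 19, 31, ∞}.
(a,b)_7: α=1, u≡4; β=1, v≡1 (mod 7); (4|7)=+1, (1|7)=+1; sign (−1)^1·+1^1·+1^1 = -1.
(a,b)_3: α=-2, u≡1; β=-2, v≡2 (mod 3); (1|3)=+1, (2|3)=-1; sign (−1)^0·+1^-2·-1^-2 = +1.
(a,b)_19: α=0, u≡1; β=-2, v≡6 (mod 19); (1|19)=+1, (6|19)=+1; sign (−1)^0·+1^-2·+1^0 = +1.
(a,b)_11: α=1, u≡5; β=1, v≡5 (mod 11); (5|11)=+1, (5|11)=+1; sign (−1)^1·+1^1·+1^1 = -1.
(a,b)_13: α=1, u≡11; β=1, v≡2 (mod 13); (11|13)=-1, (2|13)=-1; sign (−1)^0·-1^1·-1^1 = +1.
(a,b)_∞: sgn(-85085)=−, sgn(34034)=+, so +1.
(a,b)_2: α=4, β=-1; u≡3, v≡1 (mod 8); ε(u)ε(v)=1·0, αω(v)=4·0, βω(u)=-1·1; sum ≡ 1  ⇒  -1.
(a,b)_5: α=1, u≡2; β=2, v≡4 (mod 5); (2|5)=-1, (4|5)=+1; sign (−1)^0·-1^2·+1^1 = +1.
(a,b)_31: α=0, u≡4; β=2, v≡30 (mod 31); (4|31)=+1, (30|31)=-1; sign (−1)^0·+1^2·-1^0 = +1.
(a,b)_17: α=1, u≡14; β=1, v≡15 (mod 17); (14|17)=-1, (15|17)=+1; sign (−1)^0·-1^1·+1^1 = -1.
(-85085, 34034 / ℚ) ramifies at {2, 7, 11, 17}: a division algebra.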